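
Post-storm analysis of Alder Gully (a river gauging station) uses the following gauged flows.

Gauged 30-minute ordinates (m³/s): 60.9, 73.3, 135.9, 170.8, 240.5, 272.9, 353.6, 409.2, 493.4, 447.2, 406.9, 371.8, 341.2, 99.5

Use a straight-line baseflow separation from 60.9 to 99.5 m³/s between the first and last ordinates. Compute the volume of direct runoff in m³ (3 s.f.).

Direct-runoff ordinates (Q − Q_b): 0.00, 9.43, 69.06, 100.99, 167.72, 197.15, 274.88, 327.52, 408.75, 359.58, 316.31, 278.24, 244.67, 0.00 m³/s.
ΣQ_DR = 2754 m³/s.
With Δt = 0.5 h = 1800 s, V = ΣQ_DR · Δt = 2754 × 1800 = 4.96 × 10^6 m³.

V ≈ 4.96 × 10^6 m³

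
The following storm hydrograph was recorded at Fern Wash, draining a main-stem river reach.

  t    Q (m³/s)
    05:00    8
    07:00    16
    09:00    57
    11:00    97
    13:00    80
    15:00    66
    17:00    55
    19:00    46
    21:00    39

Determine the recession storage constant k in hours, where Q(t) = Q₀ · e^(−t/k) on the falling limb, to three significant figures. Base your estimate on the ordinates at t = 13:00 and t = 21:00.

On the falling limb, Q drops from 80 to 39 m³/s between t = 13:00 and t = 21:00 (Δt = 8 h).
k = −Δt / ln(Q₂/Q₁) = −8 / ln(39/80) = 11.1 h.

k ≈ 11.1 h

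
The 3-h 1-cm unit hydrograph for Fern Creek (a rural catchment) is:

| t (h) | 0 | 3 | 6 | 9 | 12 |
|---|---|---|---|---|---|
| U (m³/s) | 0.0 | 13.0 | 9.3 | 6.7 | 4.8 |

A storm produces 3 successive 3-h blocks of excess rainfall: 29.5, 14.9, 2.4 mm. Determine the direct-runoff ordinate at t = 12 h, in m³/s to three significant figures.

Q ≈ 26.4 m³/s

By discrete convolution, Q_j = Σ (P_i / 10 mm) · U_{j−i}.
At t = 12 h (j=4): Q = (29.5/10)·4.8 + (14.9/10)·6.7 + (2.4/10)·9.3 = 26.4 m³/s.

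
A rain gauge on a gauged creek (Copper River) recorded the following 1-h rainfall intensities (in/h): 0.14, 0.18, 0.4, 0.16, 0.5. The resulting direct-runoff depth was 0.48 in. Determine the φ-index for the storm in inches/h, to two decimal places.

φ ≈ 0.21 in/h

Only the 2 blocks with intensity above φ contribute runoff: 0.4, 0.5 in/h.
Σ(I−φ)·Δt = d  ⇒  (0.4+0.5 − 2φ)·1 = 0.48
φ = (0.9000 − 0.48/1) / 2 = 0.21 in/h.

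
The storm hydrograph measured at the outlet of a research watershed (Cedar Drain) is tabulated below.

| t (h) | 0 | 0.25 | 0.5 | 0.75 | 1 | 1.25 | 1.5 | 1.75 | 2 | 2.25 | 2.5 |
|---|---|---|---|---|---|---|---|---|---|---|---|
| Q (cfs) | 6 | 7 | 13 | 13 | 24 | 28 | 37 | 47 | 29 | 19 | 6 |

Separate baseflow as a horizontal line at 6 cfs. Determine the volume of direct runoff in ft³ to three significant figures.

Direct-runoff ordinates (Q − Q_b): 0.0, 1.0, 7.0, 7.0, 18.0, 22.0, 31.0, 41.0, 23.0, 13.0, 0.0 cfs.
ΣQ_DR = 163.0 cfs.
With Δt = 0.25 h = 900 s, V = ΣQ_DR · Δt = 163.0 × 900 = 1.47 × 10^5 ft³.

V ≈ 1.47 × 10^5 ft³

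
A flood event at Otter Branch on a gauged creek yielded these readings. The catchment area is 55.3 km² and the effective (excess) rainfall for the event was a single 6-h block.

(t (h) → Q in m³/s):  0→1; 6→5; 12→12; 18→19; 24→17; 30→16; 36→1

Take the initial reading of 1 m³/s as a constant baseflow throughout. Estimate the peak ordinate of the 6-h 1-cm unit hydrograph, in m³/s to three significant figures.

U_p ≈ 7.20 m³/s

Direct runoff: 0.0, 4.0, 11.0, 18.0, 16.0, 15.0, 0.0 m³/s; ΣQ_DR = 64.00 m³/s, peak = 18.0 m³/s.
Runoff depth d = ΣQ_DR·Δt / A = 64.00 × 21600 / (55.3 km²) = 25.00 mm.
The 1-cm UH is the DRH scaled by (10 mm)/d, so U_p = 18.0 × 10/25.00 = 7.20 m³/s.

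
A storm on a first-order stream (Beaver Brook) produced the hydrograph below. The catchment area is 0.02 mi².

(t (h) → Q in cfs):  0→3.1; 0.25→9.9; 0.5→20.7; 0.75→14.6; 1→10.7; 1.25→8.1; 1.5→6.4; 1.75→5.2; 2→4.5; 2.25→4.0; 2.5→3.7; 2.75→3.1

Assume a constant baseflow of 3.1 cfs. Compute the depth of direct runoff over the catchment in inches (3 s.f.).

d ≈ 1.10 in

Direct runoff: 0.0, 6.8, 17.6, 11.5, 7.6, 5.0, 3.3, 2.1, 1.4, 0.9, 0.6, 0.0 cfs; ΣQ_DR = 56.80 cfs.
V = ΣQ_DR · Δt = 56.80 × 900 s = 51120 ft³.
Over A = 0.02 mi², depth = V / A = 1.10 in.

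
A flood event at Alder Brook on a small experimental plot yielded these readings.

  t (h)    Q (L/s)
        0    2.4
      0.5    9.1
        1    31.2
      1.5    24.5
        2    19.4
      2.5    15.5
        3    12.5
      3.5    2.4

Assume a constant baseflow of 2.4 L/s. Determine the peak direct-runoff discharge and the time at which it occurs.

Q_p = 28.8 L/s at t = 1 h

Subtracting baseflow gives direct-runoff ordinates: 0.0, 6.7, 28.8, 22.1, 17.0, 13.1, 10.1, 0.0 L/s.
The maximum is 28.8 L/s, occurring at the reading for t = 1 h.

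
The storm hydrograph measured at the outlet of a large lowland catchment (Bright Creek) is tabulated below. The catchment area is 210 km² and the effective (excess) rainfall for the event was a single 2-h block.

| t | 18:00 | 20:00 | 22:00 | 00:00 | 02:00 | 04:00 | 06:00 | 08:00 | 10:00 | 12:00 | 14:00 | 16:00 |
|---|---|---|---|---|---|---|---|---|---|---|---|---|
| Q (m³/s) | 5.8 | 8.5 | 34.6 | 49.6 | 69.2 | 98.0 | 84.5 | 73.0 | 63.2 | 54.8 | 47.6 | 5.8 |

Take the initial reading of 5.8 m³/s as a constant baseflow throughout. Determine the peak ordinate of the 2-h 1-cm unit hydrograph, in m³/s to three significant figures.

Direct runoff: 0.0, 2.7, 28.8, 43.8, 63.4, 92.2, 78.7, 67.2, 57.4, 49.0, 41.8, 0.0 m³/s; ΣQ_DR = 525.0 m³/s, peak = 92.2 m³/s.
Runoff depth d = ΣQ_DR·Δt / A = 525.0 × 7200 / (210 km²) = 18.00 mm.
The 1-cm UH is the DRH scaled by (10 mm)/d, so U_p = 92.2 × 10/18.00 = 51.2 m³/s.

U_p ≈ 51.2 m³/s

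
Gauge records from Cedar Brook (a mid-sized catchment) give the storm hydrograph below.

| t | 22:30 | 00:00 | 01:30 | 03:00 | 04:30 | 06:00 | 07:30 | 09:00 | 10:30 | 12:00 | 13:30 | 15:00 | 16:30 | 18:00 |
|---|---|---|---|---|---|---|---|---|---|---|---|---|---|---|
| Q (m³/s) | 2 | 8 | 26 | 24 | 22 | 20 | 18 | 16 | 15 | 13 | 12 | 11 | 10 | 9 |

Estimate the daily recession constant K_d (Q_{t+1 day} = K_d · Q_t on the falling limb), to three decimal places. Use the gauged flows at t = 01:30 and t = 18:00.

Between t = 01:30 and t = 18:00 the flow falls from 26 to 9 m³/s over 11×1.5 h = 16.5 h.
Per-interval ratio K = (9/26)^(1/11) = 0.9081; K_d = K^(24/1.5) = 0.214.

K_d ≈ 0.214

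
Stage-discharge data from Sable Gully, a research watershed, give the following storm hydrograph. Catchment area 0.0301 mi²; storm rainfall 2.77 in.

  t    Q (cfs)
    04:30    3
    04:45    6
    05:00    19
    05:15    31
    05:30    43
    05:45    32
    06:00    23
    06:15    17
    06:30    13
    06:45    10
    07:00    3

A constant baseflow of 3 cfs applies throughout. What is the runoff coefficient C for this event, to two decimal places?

ΣQ_DR = 167.0 cfs; V = ΣQ_DR·Δt = 1.503 × 10^5 ft³.
Runoff depth d = V / A = 2.149 in.
C = d / P = 2.149 / 2.77 = 0.78.

C ≈ 0.78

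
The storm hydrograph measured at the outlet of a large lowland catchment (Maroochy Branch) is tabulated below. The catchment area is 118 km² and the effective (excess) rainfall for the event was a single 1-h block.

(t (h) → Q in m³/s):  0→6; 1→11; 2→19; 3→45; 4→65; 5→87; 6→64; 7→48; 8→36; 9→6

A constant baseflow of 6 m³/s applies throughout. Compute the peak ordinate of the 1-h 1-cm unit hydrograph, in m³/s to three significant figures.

U_p ≈ 81.2 m³/s

Direct runoff: 0.0, 5.0, 13.0, 39.0, 59.0, 81.0, 58.0, 42.0, 30.0, 0.0 m³/s; ΣQ_DR = 327.0 m³/s, peak = 81.0 m³/s.
Runoff depth d = ΣQ_DR·Δt / A = 327.0 × 3600 / (118 km²) = 9.976 mm.
The 1-cm UH is the DRH scaled by (10 mm)/d, so U_p = 81.0 × 10/9.976 = 81.2 m³/s.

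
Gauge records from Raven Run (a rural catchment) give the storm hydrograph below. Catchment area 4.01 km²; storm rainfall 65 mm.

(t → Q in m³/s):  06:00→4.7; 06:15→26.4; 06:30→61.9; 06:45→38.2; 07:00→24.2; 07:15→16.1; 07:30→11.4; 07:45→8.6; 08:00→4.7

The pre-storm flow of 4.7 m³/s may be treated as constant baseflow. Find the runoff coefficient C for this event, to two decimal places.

C ≈ 0.53

ΣQ_DR = 153.9 m³/s; V = ΣQ_DR·Δt = 1.385 × 10^5 m³.
Runoff depth d = V / A = 34.54 mm.
C = d / P = 34.54 / 65 = 0.53.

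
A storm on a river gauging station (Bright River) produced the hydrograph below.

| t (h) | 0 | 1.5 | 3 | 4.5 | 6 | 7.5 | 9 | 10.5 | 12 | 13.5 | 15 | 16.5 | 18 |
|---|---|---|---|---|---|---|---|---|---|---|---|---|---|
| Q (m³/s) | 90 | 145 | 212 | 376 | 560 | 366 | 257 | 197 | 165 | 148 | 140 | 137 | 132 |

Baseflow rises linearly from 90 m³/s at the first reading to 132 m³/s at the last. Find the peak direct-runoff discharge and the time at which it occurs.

Subtracting baseflow gives direct-runoff ordinates: 0.00, 51.50, 115.00, 275.50, 456.00, 258.50, 146.00, 82.50, 47.00, 26.50, 15.00, 8.50, 0.00 m³/s.
The maximum is 456.00 m³/s, occurring at the reading for t = 6 h.

Q_p = 456.00 m³/s at t = 6 h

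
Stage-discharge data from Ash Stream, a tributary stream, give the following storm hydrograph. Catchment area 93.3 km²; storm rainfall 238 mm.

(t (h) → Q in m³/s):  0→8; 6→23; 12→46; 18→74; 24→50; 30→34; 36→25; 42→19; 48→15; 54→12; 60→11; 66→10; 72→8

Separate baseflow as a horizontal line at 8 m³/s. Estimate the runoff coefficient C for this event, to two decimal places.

C ≈ 0.22

ΣQ_DR = 231.0 m³/s; V = ΣQ_DR·Δt = 4.990 × 10^6 m³.
Runoff depth d = V / A = 53.48 mm.
C = d / P = 53.48 / 238 = 0.22.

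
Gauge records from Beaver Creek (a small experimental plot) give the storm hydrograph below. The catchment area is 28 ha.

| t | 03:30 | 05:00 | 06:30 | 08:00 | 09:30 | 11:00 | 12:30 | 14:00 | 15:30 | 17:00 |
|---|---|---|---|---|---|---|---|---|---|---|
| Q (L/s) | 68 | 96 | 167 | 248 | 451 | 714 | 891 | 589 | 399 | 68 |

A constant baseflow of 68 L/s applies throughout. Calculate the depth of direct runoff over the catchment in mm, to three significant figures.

d ≈ 58.1 mm

Direct runoff: 0.0, 28.0, 99.0, 180.0, 383.0, 646.0, 823.0, 521.0, 331.0, 0.0 L/s; ΣQ_DR = 3011 L/s.
V = ΣQ_DR · Δt = 3011 × 5400 s = 1.626 × 10^7 L.
Over A = 28 ha, depth = V / A = 58.1 mm.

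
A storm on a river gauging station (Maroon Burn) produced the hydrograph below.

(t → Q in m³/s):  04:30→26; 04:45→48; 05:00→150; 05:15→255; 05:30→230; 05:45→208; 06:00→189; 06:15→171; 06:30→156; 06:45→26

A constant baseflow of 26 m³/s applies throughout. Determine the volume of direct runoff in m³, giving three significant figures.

V ≈ 1.08 × 10^6 m³

Direct-runoff ordinates (Q − Q_b): 0.0, 22.0, 124.0, 229.0, 204.0, 182.0, 163.0, 145.0, 130.0, 0.0 m³/s.
ΣQ_DR = 1199 m³/s.
With Δt = 0.25 h = 900 s, V = ΣQ_DR · Δt = 1199 × 900 = 1.08 × 10^6 m³.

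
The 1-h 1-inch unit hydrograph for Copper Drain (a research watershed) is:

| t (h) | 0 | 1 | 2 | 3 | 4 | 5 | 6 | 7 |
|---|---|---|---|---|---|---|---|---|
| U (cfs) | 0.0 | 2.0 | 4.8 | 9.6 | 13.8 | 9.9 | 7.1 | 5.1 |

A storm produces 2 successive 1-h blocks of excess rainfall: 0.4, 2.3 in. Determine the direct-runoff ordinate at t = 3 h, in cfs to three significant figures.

Q ≈ 14.9 cfs

By discrete convolution, Q_j = Σ (P_i / 1 in) · U_{j−i}.
At t = 3 h (j=3): Q = (0.4/1)·9.6 + (2.3/1)·4.8 = 14.9 cfs.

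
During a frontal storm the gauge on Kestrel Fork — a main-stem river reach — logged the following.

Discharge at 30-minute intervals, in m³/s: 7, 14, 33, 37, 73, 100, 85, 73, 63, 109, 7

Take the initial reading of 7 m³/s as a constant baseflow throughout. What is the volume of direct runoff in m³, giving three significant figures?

V ≈ 9.43 × 10^5 m³

Direct-runoff ordinates (Q − Q_b): 0.0, 7.0, 26.0, 30.0, 66.0, 93.0, 78.0, 66.0, 56.0, 102.0, 0.0 m³/s.
ΣQ_DR = 524.0 m³/s.
With Δt = 0.5 h = 1800 s, V = ΣQ_DR · Δt = 524.0 × 1800 = 9.43 × 10^5 m³.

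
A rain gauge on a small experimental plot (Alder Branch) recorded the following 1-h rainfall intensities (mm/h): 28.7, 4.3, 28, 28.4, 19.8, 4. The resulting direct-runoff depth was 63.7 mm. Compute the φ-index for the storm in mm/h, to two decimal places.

Only the 4 blocks with intensity above φ contribute runoff: 28.7, 28, 28.4, 19.8 mm/h.
Σ(I−φ)·Δt = d  ⇒  (28.7+28+28.4+19.8 − 4φ)·1 = 63.7
φ = (104.9 − 63.7/1) / 4 = 10.30 mm/h.

φ ≈ 10.30 mm/h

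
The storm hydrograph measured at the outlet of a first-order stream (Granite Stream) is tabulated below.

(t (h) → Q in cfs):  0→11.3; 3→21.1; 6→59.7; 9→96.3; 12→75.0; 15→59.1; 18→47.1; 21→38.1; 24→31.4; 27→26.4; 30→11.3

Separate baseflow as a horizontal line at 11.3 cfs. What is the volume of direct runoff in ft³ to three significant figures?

V ≈ 3.81 × 10^6 ft³

Direct-runoff ordinates (Q − Q_b): 0.0, 9.8, 48.4, 85.0, 63.7, 47.8, 35.8, 26.8, 20.1, 15.1, 0.0 cfs.
ΣQ_DR = 352.5 cfs.
With Δt = 3 h = 10800 s, V = ΣQ_DR · Δt = 352.5 × 10800 = 3.81 × 10^6 ft³.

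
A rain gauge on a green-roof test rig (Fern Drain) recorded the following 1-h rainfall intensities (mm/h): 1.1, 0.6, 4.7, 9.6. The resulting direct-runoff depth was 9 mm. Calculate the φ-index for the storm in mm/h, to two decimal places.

Only the 2 blocks with intensity above φ contribute runoff: 4.7, 9.6 mm/h.
Σ(I−φ)·Δt = d  ⇒  (4.7+9.6 − 2φ)·1 = 9
φ = (14.30 − 9/1) / 2 = 2.65 mm/h.

φ ≈ 2.65 mm/h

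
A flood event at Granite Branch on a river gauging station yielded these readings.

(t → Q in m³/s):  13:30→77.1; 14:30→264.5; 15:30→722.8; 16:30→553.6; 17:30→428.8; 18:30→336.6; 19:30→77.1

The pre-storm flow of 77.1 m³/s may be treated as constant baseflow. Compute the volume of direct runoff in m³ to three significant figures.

V ≈ 6.91 × 10^6 m³

Direct-runoff ordinates (Q − Q_b): 0.0, 187.4, 645.7, 476.5, 351.7, 259.5, 0.0 m³/s.
ΣQ_DR = 1921 m³/s.
With Δt = 1 h = 3600 s, V = ΣQ_DR · Δt = 1921 × 3600 = 6.91 × 10^6 m³.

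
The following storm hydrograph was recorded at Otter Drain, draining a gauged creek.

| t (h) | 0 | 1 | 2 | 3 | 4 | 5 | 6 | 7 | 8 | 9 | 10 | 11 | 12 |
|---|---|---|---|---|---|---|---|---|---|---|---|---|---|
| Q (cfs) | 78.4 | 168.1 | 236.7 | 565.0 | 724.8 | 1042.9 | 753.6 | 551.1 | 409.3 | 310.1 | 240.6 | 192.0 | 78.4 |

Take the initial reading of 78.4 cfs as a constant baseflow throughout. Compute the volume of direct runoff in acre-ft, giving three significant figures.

Direct-runoff ordinates (Q − Q_b): 0.0, 89.7, 158.3, 486.6, 646.4, 964.5, 675.2, 472.7, 330.9, 231.7, 162.2, 113.6, 0.0 cfs.
ΣQ_DR = 4332 cfs.
With Δt = 1 h = 3600 s, V = ΣQ_DR · Δt = 4332 × 3600 = 1.56 × 10^7 ft³ = 358 acre-ft.

V ≈ 358 acre-ft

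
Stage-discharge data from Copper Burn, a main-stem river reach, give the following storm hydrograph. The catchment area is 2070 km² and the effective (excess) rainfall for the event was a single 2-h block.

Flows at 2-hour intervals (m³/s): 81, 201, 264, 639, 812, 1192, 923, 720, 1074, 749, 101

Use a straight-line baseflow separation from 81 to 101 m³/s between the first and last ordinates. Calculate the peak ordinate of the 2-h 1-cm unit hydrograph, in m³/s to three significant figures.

Direct runoff: 0.00, 118.00, 179.00, 552.00, 723.00, 1101.00, 830.00, 625.00, 977.00, 650.00, 0.00 m³/s; ΣQ_DR = 5755 m³/s, peak = 1101.00 m³/s.
Runoff depth d = ΣQ_DR·Δt / A = 5755 × 7200 / (2070 km²) = 20.02 mm.
The 1-cm UH is the DRH scaled by (10 mm)/d, so U_p = 1101.00 × 10/20.02 = 550 m³/s.

U_p ≈ 550 m³/s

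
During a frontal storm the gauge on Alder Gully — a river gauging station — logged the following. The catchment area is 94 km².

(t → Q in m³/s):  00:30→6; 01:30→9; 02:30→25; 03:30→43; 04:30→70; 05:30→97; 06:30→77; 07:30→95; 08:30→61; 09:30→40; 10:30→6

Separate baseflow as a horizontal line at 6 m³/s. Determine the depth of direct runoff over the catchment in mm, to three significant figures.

Direct runoff: 0.0, 3.0, 19.0, 37.0, 64.0, 91.0, 71.0, 89.0, 55.0, 34.0, 0.0 m³/s; ΣQ_DR = 463.0 m³/s.
V = ΣQ_DR · Δt = 463.0 × 3600 s = 1.667 × 10^6 m³.
Over A = 94 km², depth = V / A = 17.7 mm.

d ≈ 17.7 mm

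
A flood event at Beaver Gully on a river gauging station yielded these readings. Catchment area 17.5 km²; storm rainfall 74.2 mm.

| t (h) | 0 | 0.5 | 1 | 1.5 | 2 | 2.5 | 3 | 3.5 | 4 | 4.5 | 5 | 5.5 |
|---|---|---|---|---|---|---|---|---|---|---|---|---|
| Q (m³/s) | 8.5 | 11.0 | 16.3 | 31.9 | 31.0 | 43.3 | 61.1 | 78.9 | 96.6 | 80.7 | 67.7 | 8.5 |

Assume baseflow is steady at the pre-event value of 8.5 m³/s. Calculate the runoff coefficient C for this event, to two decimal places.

C ≈ 0.60

ΣQ_DR = 433.5 m³/s; V = ΣQ_DR·Δt = 7.803 × 10^5 m³.
Runoff depth d = V / A = 44.59 mm.
C = d / P = 44.59 / 74.2 = 0.60.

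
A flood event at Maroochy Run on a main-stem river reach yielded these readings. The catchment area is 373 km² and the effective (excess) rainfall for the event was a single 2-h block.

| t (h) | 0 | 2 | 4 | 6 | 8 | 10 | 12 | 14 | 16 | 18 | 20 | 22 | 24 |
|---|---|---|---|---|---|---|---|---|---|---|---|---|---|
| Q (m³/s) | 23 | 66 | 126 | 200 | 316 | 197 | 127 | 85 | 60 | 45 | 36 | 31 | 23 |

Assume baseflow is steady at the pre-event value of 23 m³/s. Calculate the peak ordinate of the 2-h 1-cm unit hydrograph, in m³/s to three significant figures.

Direct runoff: 0.0, 43.0, 103.0, 177.0, 293.0, 174.0, 104.0, 62.0, 37.0, 22.0, 13.0, 8.0, 0.0 m³/s; ΣQ_DR = 1036 m³/s, peak = 293.0 m³/s.
Runoff depth d = ΣQ_DR·Δt / A = 1036 × 7200 / (373 km²) = 20.00 mm.
The 1-cm UH is the DRH scaled by (10 mm)/d, so U_p = 293.0 × 10/20.00 = 147 m³/s.

U_p ≈ 147 m³/s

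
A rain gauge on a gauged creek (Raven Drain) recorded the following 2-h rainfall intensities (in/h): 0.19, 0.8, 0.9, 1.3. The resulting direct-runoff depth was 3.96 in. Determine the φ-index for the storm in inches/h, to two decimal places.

φ ≈ 0.34 in/h

Only the 3 blocks with intensity above φ contribute runoff: 0.8, 0.9, 1.3 in/h.
Σ(I−φ)·Δt = d  ⇒  (0.8+0.9+1.3 − 3φ)·2 = 3.96
φ = (3.000 − 3.96/2) / 3 = 0.34 in/h.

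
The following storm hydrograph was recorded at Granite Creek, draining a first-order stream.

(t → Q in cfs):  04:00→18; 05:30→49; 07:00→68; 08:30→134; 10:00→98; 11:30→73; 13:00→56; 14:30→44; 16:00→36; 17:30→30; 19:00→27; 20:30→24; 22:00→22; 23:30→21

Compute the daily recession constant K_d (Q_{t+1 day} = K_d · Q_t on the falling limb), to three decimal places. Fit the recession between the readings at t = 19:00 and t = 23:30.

Between t = 19:00 and t = 23:30 the flow falls from 27 to 21 cfs over 3×1.5 h = 4.5 h.
Per-interval ratio K = (21/27)^(1/3) = 0.9196; K_d = K^(24/1.5) = 0.262.

K_d ≈ 0.262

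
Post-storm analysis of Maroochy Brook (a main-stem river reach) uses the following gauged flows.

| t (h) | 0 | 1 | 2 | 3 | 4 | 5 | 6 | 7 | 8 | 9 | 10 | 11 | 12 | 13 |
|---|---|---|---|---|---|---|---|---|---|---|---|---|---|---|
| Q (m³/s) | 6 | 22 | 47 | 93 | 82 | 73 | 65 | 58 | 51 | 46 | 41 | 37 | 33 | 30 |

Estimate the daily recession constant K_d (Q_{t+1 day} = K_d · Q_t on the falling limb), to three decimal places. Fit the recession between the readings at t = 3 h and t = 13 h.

Between t = 3 h and t = 13 h the flow falls from 93 to 30 m³/s over 10×1 h = 10 h.
Per-interval ratio K = (30/93)^(1/10) = 0.8930; K_d = K^(24/1) = 0.066.

K_d ≈ 0.066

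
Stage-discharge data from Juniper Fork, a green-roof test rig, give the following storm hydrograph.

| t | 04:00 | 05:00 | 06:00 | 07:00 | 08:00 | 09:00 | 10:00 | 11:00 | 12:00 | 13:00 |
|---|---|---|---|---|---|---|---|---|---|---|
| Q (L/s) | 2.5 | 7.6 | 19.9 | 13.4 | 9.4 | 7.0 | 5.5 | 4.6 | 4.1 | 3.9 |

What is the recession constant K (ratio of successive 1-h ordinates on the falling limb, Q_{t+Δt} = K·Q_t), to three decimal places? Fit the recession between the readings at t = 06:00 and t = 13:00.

Using the recession-limb readings at t = 06:00 and t = 13:00: Q falls from 19.9 to 3.9 L/s over 7 intervals.
K = (Q₂/Q₁)^(1/7) = (3.9/19.9)^(1/7) = 0.792.

K ≈ 0.792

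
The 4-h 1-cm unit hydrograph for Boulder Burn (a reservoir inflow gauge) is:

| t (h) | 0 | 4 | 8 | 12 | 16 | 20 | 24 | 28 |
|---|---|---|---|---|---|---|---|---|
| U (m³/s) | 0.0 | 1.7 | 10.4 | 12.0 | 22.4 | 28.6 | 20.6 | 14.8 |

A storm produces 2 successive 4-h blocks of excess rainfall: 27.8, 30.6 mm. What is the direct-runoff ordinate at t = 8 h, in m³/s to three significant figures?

By discrete convolution, Q_j = Σ (P_i / 10 mm) · U_{j−i}.
At t = 8 h (j=2): Q = (27.8/10)·10.4 + (30.6/10)·1.7 = 34.1 m³/s.

Q ≈ 34.1 m³/s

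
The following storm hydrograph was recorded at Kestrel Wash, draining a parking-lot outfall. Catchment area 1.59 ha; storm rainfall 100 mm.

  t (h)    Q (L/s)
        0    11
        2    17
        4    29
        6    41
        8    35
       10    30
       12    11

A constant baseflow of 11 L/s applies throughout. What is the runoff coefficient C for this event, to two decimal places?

C ≈ 0.44

ΣQ_DR = 97.00 L/s; V = ΣQ_DR·Δt = 6.984 × 10^5 L.
Runoff depth d = V / A = 43.92 mm.
C = d / P = 43.92 / 100 = 0.44.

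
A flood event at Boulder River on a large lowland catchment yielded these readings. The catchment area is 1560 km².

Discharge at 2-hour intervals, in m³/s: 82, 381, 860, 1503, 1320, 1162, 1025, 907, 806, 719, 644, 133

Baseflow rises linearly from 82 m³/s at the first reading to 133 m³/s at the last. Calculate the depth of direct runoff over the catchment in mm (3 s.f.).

d ≈ 38.1 mm

Direct runoff: 0.00, 294.36, 768.73, 1407.09, 1219.45, 1056.82, 915.18, 792.55, 686.91, 595.27, 515.64, 0.00 m³/s; ΣQ_DR = 8252 m³/s.
V = ΣQ_DR · Δt = 8252 × 7200 s = 5.941 × 10^7 m³.
Over A = 1560 km², depth = V / A = 38.1 mm.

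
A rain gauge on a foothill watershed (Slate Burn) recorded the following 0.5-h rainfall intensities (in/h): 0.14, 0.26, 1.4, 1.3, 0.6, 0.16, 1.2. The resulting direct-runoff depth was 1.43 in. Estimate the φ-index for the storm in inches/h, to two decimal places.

φ ≈ 0.41 in/h

Only the 4 blocks with intensity above φ contribute runoff: 1.4, 1.3, 0.6, 1.2 in/h.
Σ(I−φ)·Δt = d  ⇒  (1.4+1.3+0.6+1.2 − 4φ)·0.5 = 1.43
φ = (4.500 − 1.43/0.5) / 4 = 0.41 in/h.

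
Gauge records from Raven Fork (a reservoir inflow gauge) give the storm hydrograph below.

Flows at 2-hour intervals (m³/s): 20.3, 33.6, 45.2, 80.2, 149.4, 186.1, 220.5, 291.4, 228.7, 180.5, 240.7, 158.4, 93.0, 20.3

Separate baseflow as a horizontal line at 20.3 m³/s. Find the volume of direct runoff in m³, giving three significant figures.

Direct-runoff ordinates (Q − Q_b): 0.0, 13.3, 24.9, 59.9, 129.1, 165.8, 200.2, 271.1, 208.4, 160.2, 220.4, 138.1, 72.7, 0.0 m³/s.
ΣQ_DR = 1664 m³/s.
With Δt = 2 h = 7200 s, V = ΣQ_DR · Δt = 1664 × 7200 = 1.20 × 10^7 m³.

V ≈ 1.20 × 10^7 m³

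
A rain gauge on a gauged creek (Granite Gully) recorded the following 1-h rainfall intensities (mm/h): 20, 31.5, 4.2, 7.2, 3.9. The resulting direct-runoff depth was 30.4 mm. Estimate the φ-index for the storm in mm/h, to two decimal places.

Only the 2 blocks with intensity above φ contribute runoff: 20, 31.5 mm/h.
Σ(I−φ)·Δt = d  ⇒  (20+31.5 − 2φ)·1 = 30.4
φ = (51.50 − 30.4/1) / 2 = 10.55 mm/h.

φ ≈ 10.55 mm/h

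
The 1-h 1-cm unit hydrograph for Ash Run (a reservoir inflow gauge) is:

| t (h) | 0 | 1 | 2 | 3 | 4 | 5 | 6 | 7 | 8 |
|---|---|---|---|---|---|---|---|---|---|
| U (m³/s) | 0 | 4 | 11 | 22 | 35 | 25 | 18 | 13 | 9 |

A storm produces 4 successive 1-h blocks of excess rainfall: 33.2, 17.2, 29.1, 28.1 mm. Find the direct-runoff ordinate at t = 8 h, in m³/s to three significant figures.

By discrete convolution, Q_j = Σ (P_i / 10 mm) · U_{j−i}.
At t = 8 h (j=8): Q = (33.2/10)·9 + (17.2/10)·13 + (29.1/10)·18 + (28.1/10)·25 = 175 m³/s.

Q ≈ 175 m³/s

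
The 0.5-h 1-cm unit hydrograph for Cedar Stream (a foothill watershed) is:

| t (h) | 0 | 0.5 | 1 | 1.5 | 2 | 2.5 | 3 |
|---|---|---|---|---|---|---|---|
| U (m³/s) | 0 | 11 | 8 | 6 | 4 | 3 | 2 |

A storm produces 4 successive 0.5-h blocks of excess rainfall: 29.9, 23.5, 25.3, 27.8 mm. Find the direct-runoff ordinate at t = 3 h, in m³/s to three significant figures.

By discrete convolution, Q_j = Σ (P_i / 10 mm) · U_{j−i}.
At t = 3 h (j=6): Q = (29.9/10)·2 + (23.5/10)·3 + (25.3/10)·4 + (27.8/10)·6 = 39.8 m³/s.

Q ≈ 39.8 m³/s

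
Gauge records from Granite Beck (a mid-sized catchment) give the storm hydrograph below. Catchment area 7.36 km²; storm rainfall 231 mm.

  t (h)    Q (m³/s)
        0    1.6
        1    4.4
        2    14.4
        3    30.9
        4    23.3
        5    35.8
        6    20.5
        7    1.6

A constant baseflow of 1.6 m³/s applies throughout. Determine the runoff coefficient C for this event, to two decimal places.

ΣQ_DR = 119.7 m³/s; V = ΣQ_DR·Δt = 4.309 × 10^5 m³.
Runoff depth d = V / A = 58.55 mm.
C = d / P = 58.55 / 231 = 0.25.

C ≈ 0.25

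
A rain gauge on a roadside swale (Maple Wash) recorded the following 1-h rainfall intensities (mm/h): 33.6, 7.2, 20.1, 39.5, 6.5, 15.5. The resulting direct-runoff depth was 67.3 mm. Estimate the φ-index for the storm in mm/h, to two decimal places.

φ ≈ 10.35 mm/h

Only the 4 blocks with intensity above φ contribute runoff: 33.6, 20.1, 39.5, 15.5 mm/h.
Σ(I−φ)·Δt = d  ⇒  (33.6+20.1+39.5+15.5 − 4φ)·1 = 67.3
φ = (108.7 − 67.3/1) / 4 = 10.35 mm/h.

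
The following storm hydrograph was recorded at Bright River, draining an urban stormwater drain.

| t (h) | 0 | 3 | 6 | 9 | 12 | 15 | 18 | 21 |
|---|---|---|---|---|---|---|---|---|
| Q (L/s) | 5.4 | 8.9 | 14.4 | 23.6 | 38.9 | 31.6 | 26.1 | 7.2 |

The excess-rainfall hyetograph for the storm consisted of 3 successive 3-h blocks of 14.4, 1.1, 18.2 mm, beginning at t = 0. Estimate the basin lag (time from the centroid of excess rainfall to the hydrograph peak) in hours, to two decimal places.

t_L ≈ 7.16 h

Centroid of excess rainfall: t_c = Σ P_i·t̄_i / ΣP_i = 4.8383 h (block centres at 1.5, 4.5, 7.5 h).
Hydrograph peak occurs at t = 12 h, so basin lag t_L = 12 − 4.8383 = 7.16 h.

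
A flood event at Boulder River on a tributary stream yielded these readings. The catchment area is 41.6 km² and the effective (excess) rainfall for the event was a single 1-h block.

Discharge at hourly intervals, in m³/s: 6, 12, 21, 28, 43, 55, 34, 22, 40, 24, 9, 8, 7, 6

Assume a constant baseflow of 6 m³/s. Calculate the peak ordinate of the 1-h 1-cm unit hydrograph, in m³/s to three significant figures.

Direct runoff: 0.0, 6.0, 15.0, 22.0, 37.0, 49.0, 28.0, 16.0, 34.0, 18.0, 3.0, 2.0, 1.0, 0.0 m³/s; ΣQ_DR = 231.0 m³/s, peak = 49.0 m³/s.
Runoff depth d = ΣQ_DR·Δt / A = 231.0 × 3600 / (41.6 km²) = 19.99 mm.
The 1-cm UH is the DRH scaled by (10 mm)/d, so U_p = 49.0 × 10/19.99 = 24.5 m³/s.

U_p ≈ 24.5 m³/s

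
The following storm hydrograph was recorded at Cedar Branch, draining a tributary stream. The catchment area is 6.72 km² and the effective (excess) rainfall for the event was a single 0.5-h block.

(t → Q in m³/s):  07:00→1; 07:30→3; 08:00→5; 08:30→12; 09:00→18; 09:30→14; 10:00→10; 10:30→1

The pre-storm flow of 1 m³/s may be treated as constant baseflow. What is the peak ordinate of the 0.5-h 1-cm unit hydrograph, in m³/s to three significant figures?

U_p ≈ 11.3 m³/s

Direct runoff: 0.0, 2.0, 4.0, 11.0, 17.0, 13.0, 9.0, 0.0 m³/s; ΣQ_DR = 56.00 m³/s, peak = 17.0 m³/s.
Runoff depth d = ΣQ_DR·Δt / A = 56.00 × 1800 / (6.72 km²) = 15.00 mm.
The 1-cm UH is the DRH scaled by (10 mm)/d, so U_p = 17.0 × 10/15.00 = 11.3 m³/s.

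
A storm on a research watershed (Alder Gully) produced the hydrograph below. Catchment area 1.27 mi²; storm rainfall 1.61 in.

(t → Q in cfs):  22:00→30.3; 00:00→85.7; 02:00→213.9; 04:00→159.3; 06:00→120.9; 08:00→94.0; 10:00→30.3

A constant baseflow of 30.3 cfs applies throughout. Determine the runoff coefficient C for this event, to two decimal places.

ΣQ_DR = 522.3 cfs; V = ΣQ_DR·Δt = 3.761 × 10^6 ft³.
Runoff depth d = V / A = 1.275 in.
C = d / P = 1.275 / 1.61 = 0.79.

C ≈ 0.79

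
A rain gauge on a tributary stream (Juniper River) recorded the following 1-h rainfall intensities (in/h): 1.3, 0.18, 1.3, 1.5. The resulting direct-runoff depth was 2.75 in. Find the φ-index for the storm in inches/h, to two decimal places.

Only the 3 blocks with intensity above φ contribute runoff: 1.3, 1.3, 1.5 in/h.
Σ(I−φ)·Δt = d  ⇒  (1.3+1.3+1.5 − 3φ)·1 = 2.75
φ = (4.100 − 2.75/1) / 3 = 0.45 in/h.

φ ≈ 0.45 in/h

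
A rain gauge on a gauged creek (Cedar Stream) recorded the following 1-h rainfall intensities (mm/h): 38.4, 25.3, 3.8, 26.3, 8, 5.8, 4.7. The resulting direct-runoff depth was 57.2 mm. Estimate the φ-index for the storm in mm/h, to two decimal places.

φ ≈ 10.93 mm/h

Only the 3 blocks with intensity above φ contribute runoff: 38.4, 25.3, 26.3 mm/h.
Σ(I−φ)·Δt = d  ⇒  (38.4+25.3+26.3 − 3φ)·1 = 57.2
φ = (90.00 − 57.2/1) / 3 = 10.93 mm/h.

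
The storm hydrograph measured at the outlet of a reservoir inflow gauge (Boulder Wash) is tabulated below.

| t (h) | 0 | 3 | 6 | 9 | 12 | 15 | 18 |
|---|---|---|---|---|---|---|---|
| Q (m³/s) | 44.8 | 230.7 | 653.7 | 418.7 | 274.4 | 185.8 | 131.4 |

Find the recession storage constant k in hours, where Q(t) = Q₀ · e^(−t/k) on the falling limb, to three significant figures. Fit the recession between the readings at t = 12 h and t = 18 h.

k ≈ 8.15 h

On the falling limb, Q drops from 274.4 to 131.4 m³/s between t = 12 h and t = 18 h (Δt = 6 h).
k = −Δt / ln(Q₂/Q₁) = −6 / ln(131.4/274.4) = 8.15 h.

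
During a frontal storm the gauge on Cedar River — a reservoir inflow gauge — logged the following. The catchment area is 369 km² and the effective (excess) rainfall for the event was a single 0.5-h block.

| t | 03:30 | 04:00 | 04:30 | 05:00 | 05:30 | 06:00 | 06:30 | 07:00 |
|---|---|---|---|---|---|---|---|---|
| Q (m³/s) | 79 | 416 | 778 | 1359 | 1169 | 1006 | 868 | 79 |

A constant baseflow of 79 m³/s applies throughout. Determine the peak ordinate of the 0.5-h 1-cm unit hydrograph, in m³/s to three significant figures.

U_p ≈ 512 m³/s

Direct runoff: 0.0, 337.0, 699.0, 1280.0, 1090.0, 927.0, 789.0, 0.0 m³/s; ΣQ_DR = 5122 m³/s, peak = 1280.0 m³/s.
Runoff depth d = ΣQ_DR·Δt / A = 5122 × 1800 / (369 km²) = 24.99 mm.
The 1-cm UH is the DRH scaled by (10 mm)/d, so U_p = 1280.0 × 10/24.99 = 512 m³/s.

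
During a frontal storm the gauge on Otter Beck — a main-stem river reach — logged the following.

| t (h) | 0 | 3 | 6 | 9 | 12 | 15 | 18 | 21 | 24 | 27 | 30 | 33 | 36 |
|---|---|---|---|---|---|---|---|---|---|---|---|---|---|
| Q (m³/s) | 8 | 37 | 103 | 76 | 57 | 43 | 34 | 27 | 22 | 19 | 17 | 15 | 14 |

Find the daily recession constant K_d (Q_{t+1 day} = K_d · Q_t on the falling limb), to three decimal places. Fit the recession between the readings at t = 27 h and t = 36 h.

Between t = 27 h and t = 36 h the flow falls from 19 to 14 m³/s over 3×3 h = 9 h.
Per-interval ratio K = (14/19)^(1/3) = 0.9032; K_d = K^(24/3) = 0.443.

K_d ≈ 0.443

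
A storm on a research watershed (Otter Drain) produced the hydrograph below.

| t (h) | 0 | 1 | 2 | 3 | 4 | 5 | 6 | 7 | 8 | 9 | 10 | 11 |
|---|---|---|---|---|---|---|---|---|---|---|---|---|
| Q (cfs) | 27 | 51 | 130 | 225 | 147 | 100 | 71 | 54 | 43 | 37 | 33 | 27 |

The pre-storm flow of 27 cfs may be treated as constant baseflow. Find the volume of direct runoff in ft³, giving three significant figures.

V ≈ 2.24 × 10^6 ft³

Direct-runoff ordinates (Q − Q_b): 0.0, 24.0, 103.0, 198.0, 120.0, 73.0, 44.0, 27.0, 16.0, 10.0, 6.0, 0.0 cfs.
ΣQ_DR = 621.0 cfs.
With Δt = 1 h = 3600 s, V = ΣQ_DR · Δt = 621.0 × 3600 = 2.24 × 10^6 ft³.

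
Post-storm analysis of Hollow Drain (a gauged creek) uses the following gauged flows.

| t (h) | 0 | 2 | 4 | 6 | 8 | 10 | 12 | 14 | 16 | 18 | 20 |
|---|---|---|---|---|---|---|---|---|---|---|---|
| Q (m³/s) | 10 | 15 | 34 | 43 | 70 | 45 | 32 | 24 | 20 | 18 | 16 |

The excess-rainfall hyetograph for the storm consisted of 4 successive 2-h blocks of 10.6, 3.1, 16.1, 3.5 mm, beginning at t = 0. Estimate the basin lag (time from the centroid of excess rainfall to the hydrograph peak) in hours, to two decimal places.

t_L ≈ 4.25 h

Centroid of excess rainfall: t_c = Σ P_i·t̄_i / ΣP_i = 3.7508 h (block centres at 1, 3, 5, 7 h).
Hydrograph peak occurs at t = 8 h, so basin lag t_L = 8 − 3.7508 = 4.25 h.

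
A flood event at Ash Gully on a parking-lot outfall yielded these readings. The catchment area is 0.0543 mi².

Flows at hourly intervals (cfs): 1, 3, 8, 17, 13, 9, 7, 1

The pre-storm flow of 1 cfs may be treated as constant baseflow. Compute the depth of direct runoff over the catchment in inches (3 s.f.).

Direct runoff: 0.0, 2.0, 7.0, 16.0, 12.0, 8.0, 6.0, 0.0 cfs; ΣQ_DR = 51.00 cfs.
V = ΣQ_DR · Δt = 51.00 × 3600 s = 1.836 × 10^5 ft³.
Over A = 0.0543 mi², depth = V / A = 1.46 in.

d ≈ 1.46 in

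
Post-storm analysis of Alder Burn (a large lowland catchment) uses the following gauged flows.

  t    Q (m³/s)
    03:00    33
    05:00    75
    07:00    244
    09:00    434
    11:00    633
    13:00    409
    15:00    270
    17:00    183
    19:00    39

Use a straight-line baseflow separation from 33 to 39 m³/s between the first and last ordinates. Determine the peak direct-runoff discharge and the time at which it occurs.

Q_p = 597.00 m³/s at t = 11:00

Subtracting baseflow gives direct-runoff ordinates: 0.00, 41.25, 209.50, 398.75, 597.00, 372.25, 232.50, 144.75, 0.00 m³/s.
The maximum is 597.00 m³/s, occurring at the reading for t = 11:00.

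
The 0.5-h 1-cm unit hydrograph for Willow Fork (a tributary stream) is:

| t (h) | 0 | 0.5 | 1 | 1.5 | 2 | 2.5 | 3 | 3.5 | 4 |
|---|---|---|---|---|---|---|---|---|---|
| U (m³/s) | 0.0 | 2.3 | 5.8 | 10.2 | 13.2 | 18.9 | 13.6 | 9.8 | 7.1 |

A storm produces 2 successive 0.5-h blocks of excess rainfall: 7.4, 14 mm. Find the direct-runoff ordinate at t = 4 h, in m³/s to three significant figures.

Q ≈ 19.0 m³/s

By discrete convolution, Q_j = Σ (P_i / 10 mm) · U_{j−i}.
At t = 4 h (j=8): Q = (7.4/10)·7.1 + (14/10)·9.8 = 19.0 m³/s.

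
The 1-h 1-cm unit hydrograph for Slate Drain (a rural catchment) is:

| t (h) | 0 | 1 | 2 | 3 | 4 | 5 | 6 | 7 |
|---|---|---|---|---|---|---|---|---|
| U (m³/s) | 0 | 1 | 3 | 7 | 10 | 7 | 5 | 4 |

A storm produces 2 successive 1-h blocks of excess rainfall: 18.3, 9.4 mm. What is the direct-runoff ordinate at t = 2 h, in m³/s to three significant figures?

Q ≈ 6.43 m³/s

By discrete convolution, Q_j = Σ (P_i / 10 mm) · U_{j−i}.
At t = 2 h (j=2): Q = (18.3/10)·3 + (9.4/10)·1 = 6.43 m³/s.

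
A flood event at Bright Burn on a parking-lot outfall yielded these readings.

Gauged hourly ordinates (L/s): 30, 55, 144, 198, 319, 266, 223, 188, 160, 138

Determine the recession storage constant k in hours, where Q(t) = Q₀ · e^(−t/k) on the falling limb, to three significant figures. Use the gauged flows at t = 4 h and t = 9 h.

k ≈ 5.97 h

On the falling limb, Q drops from 319 to 138 L/s between t = 4 h and t = 9 h (Δt = 5 h).
k = −Δt / ln(Q₂/Q₁) = −5 / ln(138/319) = 5.97 h.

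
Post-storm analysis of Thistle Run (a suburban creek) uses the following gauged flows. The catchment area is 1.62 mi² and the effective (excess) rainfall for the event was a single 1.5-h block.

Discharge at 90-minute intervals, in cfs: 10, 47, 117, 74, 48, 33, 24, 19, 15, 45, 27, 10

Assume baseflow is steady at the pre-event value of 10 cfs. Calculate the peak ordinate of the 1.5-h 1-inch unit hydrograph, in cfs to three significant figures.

Direct runoff: 0.0, 37.0, 107.0, 64.0, 38.0, 23.0, 14.0, 9.0, 5.0, 35.0, 17.0, 0.0 cfs; ΣQ_DR = 349.0 cfs, peak = 107.0 cfs.
Runoff depth d = ΣQ_DR·Δt / A = 349.0 × 5400 / (1.62 mi²) = 0.5007 in.
The 1-inch UH is the DRH scaled by (1 in)/d, so U_p = 107.0 × 1/0.5007 = 214 cfs.

U_p ≈ 214 cfs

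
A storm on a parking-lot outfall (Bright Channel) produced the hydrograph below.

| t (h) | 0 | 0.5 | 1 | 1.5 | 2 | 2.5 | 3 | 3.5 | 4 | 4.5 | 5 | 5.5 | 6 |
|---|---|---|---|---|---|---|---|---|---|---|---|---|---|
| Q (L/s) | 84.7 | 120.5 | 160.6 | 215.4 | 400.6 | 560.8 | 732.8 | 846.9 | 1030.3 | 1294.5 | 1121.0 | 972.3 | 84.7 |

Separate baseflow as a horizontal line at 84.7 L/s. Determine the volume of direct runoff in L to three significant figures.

Direct-runoff ordinates (Q − Q_b): 0.0, 35.8, 75.9, 130.7, 315.9, 476.1, 648.1, 762.2, 945.6, 1209.8, 1036.3, 887.6, 0.0 L/s.
ΣQ_DR = 6524 L/s.
With Δt = 0.5 h = 1800 s, V = ΣQ_DR · Δt = 6524 × 1800 = 1.17 × 10^7 L.

V ≈ 1.17 × 10^7 L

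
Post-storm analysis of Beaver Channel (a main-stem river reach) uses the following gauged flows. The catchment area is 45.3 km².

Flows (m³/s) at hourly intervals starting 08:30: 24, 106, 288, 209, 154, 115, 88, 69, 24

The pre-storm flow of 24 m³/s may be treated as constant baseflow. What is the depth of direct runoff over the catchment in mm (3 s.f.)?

d ≈ 68.4 mm

Direct runoff: 0.0, 82.0, 264.0, 185.0, 130.0, 91.0, 64.0, 45.0, 0.0 m³/s; ΣQ_DR = 861.0 m³/s.
V = ΣQ_DR · Δt = 861.0 × 3600 s = 3.100 × 10^6 m³.
Over A = 45.3 km², depth = V / A = 68.4 mm.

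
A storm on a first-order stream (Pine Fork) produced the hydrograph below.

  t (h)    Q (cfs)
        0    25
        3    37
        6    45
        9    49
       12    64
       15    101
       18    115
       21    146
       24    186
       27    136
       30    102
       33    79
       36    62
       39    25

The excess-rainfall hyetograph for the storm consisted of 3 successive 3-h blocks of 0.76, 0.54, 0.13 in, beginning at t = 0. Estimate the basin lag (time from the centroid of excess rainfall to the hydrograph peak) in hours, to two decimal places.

t_L ≈ 20.82 h

Centroid of excess rainfall: t_c = Σ P_i·t̄_i / ΣP_i = 3.1783 h (block centres at 1.5, 4.5, 7.5 h).
Hydrograph peak occurs at t = 24 h, so basin lag t_L = 24 − 3.1783 = 20.82 h.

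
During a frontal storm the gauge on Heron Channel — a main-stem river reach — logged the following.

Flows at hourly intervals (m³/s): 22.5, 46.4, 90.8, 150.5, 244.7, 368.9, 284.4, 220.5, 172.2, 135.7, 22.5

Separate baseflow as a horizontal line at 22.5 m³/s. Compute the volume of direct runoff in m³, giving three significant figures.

Direct-runoff ordinates (Q − Q_b): 0.0, 23.9, 68.3, 128.0, 222.2, 346.4, 261.9, 198.0, 149.7, 113.2, 0.0 m³/s.
ΣQ_DR = 1512 m³/s.
With Δt = 1 h = 3600 s, V = ΣQ_DR · Δt = 1512 × 3600 = 5.44 × 10^6 m³.

V ≈ 5.44 × 10^6 m³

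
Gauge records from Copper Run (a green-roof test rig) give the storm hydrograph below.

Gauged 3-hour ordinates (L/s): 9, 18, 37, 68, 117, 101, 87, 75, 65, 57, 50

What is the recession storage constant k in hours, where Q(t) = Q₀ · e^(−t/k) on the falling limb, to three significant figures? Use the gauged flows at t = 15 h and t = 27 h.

On the falling limb, Q drops from 101 to 57 L/s between t = 15 h and t = 27 h (Δt = 12 h).
k = −Δt / ln(Q₂/Q₁) = −12 / ln(57/101) = 21.0 h.

k ≈ 21.0 h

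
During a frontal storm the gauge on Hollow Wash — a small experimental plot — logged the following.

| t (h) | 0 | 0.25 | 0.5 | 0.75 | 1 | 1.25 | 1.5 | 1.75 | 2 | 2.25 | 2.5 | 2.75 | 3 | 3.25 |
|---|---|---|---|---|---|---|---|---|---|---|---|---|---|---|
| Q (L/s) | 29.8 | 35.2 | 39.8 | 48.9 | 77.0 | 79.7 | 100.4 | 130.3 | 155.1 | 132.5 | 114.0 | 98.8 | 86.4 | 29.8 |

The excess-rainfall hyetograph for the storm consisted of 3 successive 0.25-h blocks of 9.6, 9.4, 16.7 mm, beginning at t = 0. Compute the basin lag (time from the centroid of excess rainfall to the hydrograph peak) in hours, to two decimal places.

Centroid of excess rainfall: t_c = Σ P_i·t̄_i / ΣP_i = 0.4247 h (block centres at 0.125, 0.375, 0.625 h).
Hydrograph peak occurs at t = 2 h, so basin lag t_L = 2 − 0.4247 = 1.58 h.

t_L ≈ 1.58 h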